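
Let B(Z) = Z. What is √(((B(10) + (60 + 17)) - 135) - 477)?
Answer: 5*I*√21 ≈ 22.913*I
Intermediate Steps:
√(((B(10) + (60 + 17)) - 135) - 477) = √(((10 + (60 + 17)) - 135) - 477) = √(((10 + 77) - 135) - 477) = √((87 - 135) - 477) = √(-48 - 477) = √(-525) = 5*I*√21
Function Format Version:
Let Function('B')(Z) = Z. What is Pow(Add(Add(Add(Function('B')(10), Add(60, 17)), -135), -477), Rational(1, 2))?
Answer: Mul(5, I, Pow(21, Rational(1, 2))) ≈ Mul(22.913, I)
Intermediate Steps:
Pow(Add(Add(Add(Function('B')(10), Add(60, 17)), -135), -477), Rational(1, 2)) = Pow(Add(Add(Add(10, Add(60, 17)), -135), -477), Rational(1, 2)) = Pow(Add(Add(Add(10, 77), -135), -477), Rational(1, 2)) = Pow(Add(Add(87, -135), -477), Rational(1, 2)) = Pow(Add(-48, -477), Rational(1, 2)) = Pow(-525, Rational(1, 2)) = Mul(5, I, Pow(21, Rational(1, 2)))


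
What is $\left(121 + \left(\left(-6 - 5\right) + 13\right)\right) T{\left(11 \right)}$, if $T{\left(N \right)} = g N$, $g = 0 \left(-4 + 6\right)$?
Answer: $0$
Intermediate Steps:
$g = 0$ ($g = 0 \cdot 2 = 0$)
$T{\left(N \right)} = 0$ ($T{\left(N \right)} = 0 N = 0$)
$\left(121 + \left(\left(-6 - 5\right) + 13\right)\right) T{\left(11 \right)} = \left(121 + \left(\left(-6 - 5\right) + 13\right)\right) 0 = \left(121 + \left(-11 + 13\right)\right) 0 = \left(121 + 2\right) 0 = 123 \cdot 0 = 0$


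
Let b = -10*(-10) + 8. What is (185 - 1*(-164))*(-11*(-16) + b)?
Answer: 99116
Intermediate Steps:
b = 108 (b = 100 + 8 = 108)
(185 - 1*(-164))*(-11*(-16) + b) = (185 - 1*(-164))*(-11*(-16) + 108) = (185 + 164)*(176 + 108) = 349*284 = 99116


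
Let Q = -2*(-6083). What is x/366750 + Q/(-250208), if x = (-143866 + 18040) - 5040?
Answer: -442923817/1092426000 ≈ -0.40545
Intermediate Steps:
x = -130866 (x = -125826 - 5040 = -130866)
Q = 12166
x/366750 + Q/(-250208) = -130866/366750 + 12166/(-250208) = -130866*1/366750 + 12166*(-1/250208) = -21811/61125 - 869/17872 = -442923817/1092426000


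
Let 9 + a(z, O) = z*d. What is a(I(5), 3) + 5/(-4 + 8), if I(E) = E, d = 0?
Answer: -31/4 ≈ -7.7500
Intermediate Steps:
a(z, O) = -9 (a(z, O) = -9 + z*0 = -9 + 0 = -9)
a(I(5), 3) + 5/(-4 + 8) = -9 + 5/(-4 + 8) = -9 + 5/4 = -31/4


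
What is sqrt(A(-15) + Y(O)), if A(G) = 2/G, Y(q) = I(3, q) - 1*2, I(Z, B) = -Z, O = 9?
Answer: I*sqrt(1155)/15 ≈ 2.2657*I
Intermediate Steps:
Y(q) = -5 (Y(q) = -1*3 - 1*2 = -3 - 2 = -5)
sqrt(A(-15) + Y(O)) = sqrt(2/(-15) - 5) = sqrt(2*(-1/15) - 5) = sqrt(-2/15 - 5) = sqrt(-77/15) = I*sqrt(1155)/15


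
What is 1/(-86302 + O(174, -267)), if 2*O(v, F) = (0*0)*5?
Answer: -1/86302 ≈ -1.1587e-5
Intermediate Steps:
O(v, F) = 0 (O(v, F) = ((0*0)*5)/2 = (0*5)/2 = (½)*0 = 0)
1/(-86302 + O(174, -267)) = 1/(-86302 + 0) = 1/(-86302) = -1/86302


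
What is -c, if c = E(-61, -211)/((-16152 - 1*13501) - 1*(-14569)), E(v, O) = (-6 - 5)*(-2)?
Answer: 11/7542 ≈ 0.0014585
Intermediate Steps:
E(v, O) = 22 (E(v, O) = -11*(-2) = 22)
c = -11/7542 (c = 22/((-16152 - 1*13501) - 1*(-14569)) = 22/((-16152 - 13501) + 14569) = 22/(-29653 + 14569) = 22/(-15084) = 22*(-1/15084) = -11/7542 ≈ -0.0014585)
-c = -1*(-11/7542) = 11/7542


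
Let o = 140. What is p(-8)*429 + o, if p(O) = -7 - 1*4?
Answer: -4579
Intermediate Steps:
p(O) = -11 (p(O) = -7 - 4 = -11)
p(-8)*429 + o = -11*429 + 140 = -4719 + 140 = -4579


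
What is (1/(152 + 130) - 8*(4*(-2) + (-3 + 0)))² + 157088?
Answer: 13108149601/79524 ≈ 1.6483e+5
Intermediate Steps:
(1/(152 + 130) - 8*(4*(-2) + (-3 + 0)))² + 157088 = (1/282 - 8*(-8 - 3))² + 157088 = (1/282 - 8*(-11))² + 157088 = (1/282 + 88)² + 157088 = (24817/282)² + 157088 = 615883489/79524 + 157088 = 13108149601/79524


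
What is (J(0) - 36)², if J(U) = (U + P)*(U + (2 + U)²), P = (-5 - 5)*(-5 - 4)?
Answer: 104976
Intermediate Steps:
P = 90 (P = -10*(-9) = 90)
J(U) = (90 + U)*(U + (2 + U)²) (J(U) = (U + 90)*(U + (2 + U)²) = (90 + U)*(U + (2 + U)²))
(J(0) - 36)² = ((360 + 0³ + 95*0² + 454*0) - 36)² = ((360 + 0 + 95*0 + 0) - 36)² = ((360 + 0 + 0 + 0) - 36)² = (360 - 36)² = 324² = 104976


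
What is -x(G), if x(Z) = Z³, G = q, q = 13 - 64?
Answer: 132651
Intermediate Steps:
q = -51
G = -51
-x(G) = -1*(-51)³ = -1*(-132651) = 132651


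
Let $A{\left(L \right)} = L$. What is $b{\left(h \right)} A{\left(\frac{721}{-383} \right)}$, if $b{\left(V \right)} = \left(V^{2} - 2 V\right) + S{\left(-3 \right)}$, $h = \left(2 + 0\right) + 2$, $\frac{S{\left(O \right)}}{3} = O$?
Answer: $\frac{721}{383} \approx 1.8825$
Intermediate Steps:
$S{\left(O \right)} = 3 O$
$h = 4$ ($h = 2 + 2 = 4$)
$b{\left(V \right)} = -9 + V^{2} - 2 V$ ($b{\left(V \right)} = \left(V^{2} - 2 V\right) + 3 \left(-3\right) = \left(V^{2} - 2 V\right) - 9 = -9 + V^{2} - 2 V$)
$b{\left(h \right)} A{\left(\frac{721}{-383} \right)} = \left(-9 + 4^{2} - 8\right) \frac{721}{-383} = \left(-9 + 16 - 8\right) 721 \left(- \frac{1}{383}\right) = \left(-1\right) \left(- \frac{721}{383}\right) = \frac{721}{383}$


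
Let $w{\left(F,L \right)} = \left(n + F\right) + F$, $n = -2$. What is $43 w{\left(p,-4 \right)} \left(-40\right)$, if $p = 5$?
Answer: $-13760$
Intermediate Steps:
$w{\left(F,L \right)} = -2 + 2 F$ ($w{\left(F,L \right)} = \left(-2 + F\right) + F = -2 + 2 F$)
$43 w{\left(p,-4 \right)} \left(-40\right) = 43 \left(-2 + 2 \cdot 5\right) \left(-40\right) = 43 \left(-2 + 10\right) \left(-40\right) = 43 \cdot 8 \left(-40\right) = 344 \left(-40\right) = -13760$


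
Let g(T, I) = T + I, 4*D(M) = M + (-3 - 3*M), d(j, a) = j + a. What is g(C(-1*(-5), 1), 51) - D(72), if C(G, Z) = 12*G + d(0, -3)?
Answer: 579/4 ≈ 144.75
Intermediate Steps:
d(j, a) = a + j
C(G, Z) = -3 + 12*G (C(G, Z) = 12*G + (-3 + 0) = 12*G - 3 = -3 + 12*G)
D(M) = -¾ - M/2 (D(M) = (M + (-3 - 3*M))/4 = (-3 - 2*M)/4 = -¾ - M/2)
g(T, I) = I + T
g(C(-1*(-5), 1), 51) - D(72) = (51 + (-3 + 12*(-1*(-5)))) - (-¾ - ½*72) = (51 + (-3 + 12*5)) - (-¾ - 36) = (51 + (-3 + 60)) - 1*(-147/4) = (51 + 57) + 147/4 = 108 + 147/4 = 579/4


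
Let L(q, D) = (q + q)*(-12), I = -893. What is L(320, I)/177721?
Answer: -7680/177721 ≈ -0.043214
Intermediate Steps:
L(q, D) = -24*q (L(q, D) = (2*q)*(-12) = -24*q)
L(320, I)/177721 = -24*320/177721 = -7680*1/177721 = -7680/177721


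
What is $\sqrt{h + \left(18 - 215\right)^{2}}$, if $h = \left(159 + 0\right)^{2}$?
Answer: $\sqrt{64090} \approx 253.16$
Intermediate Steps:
$h = 25281$ ($h = 159^{2} = 25281$)
$\sqrt{h + \left(18 - 215\right)^{2}} = \sqrt{25281 + \left(18 - 215\right)^{2}} = \sqrt{25281 + \left(-197\right)^{2}} = \sqrt{25281 + 38809} = \sqrt{64090}$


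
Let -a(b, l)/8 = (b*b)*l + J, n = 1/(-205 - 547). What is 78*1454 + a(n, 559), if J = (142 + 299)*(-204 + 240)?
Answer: -961074607/70688 ≈ -13596.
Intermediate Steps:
n = -1/752 (n = 1/(-752) = -1/752 ≈ -0.0013298)
J = 15876 (J = 441*36 = 15876)
a(b, l) = -127008 - 8*l*b² (a(b, l) = -8*((b*b)*l + 15876) = -8*(b²*l + 15876) = -8*(l*b² + 15876) = -8*(15876 + l*b²) = -127008 - 8*l*b²)
78*1454 + a(n, 559) = 78*1454 + (-127008 - 8*559*(-1/752)²) = 113412 + (-127008 - 8*559*1/565504) = 113412 + (-127008 - 559/70688) = 113412 - 8977942063/70688 = -961074607/70688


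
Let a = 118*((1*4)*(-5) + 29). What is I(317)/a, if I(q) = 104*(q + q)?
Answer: 32968/531 ≈ 62.087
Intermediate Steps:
a = 1062 (a = 118*(4*(-5) + 29) = 118*(-20 + 29) = 118*9 = 1062)
I(q) = 208*q (I(q) = 104*(2*q) = 208*q)
I(317)/a = (208*317)/1062 = 65936*(1/1062) = 32968/531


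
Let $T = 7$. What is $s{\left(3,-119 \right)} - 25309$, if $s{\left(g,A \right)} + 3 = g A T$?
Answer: $-27811$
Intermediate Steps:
$s{\left(g,A \right)} = -3 + 7 A g$ ($s{\left(g,A \right)} = -3 + g A 7 = -3 + A g 7 = -3 + 7 A g$)
$s{\left(3,-119 \right)} - 25309 = \left(-3 + 7 \left(-119\right) 3\right) - 25309 = \left(-3 - 2499\right) - 25309 = -2502 - 25309 = -27811$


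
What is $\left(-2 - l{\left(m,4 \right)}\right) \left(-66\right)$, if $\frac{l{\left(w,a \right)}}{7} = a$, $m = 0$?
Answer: $1980$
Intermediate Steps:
$l{\left(w,a \right)} = 7 a$
$\left(-2 - l{\left(m,4 \right)}\right) \left(-66\right) = \left(-2 - 7 \cdot 4\right) \left(-66\right) = \left(-2 - 28\right) \left(-66\right) = \left(-30\right) \left(-66\right) = 1980$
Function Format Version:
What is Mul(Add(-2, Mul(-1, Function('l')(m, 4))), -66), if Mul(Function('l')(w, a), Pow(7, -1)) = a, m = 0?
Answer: 1980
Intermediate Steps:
Function('l')(w, a) = Mul(7, a)
Mul(Add(-2, Mul(-1, Function('l')(m, 4))), -66) = Mul(Add(-2, Mul(-1, Mul(7, 4))), -66) = Mul(Add(-2, Mul(-1, 28)), -66) = Mul(Add(-2, -28), -66) = Mul(-30, -66) = 1980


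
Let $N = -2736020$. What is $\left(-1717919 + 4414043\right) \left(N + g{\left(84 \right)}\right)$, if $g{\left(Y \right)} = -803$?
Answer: $-7378814174052$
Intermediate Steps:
$\left(-1717919 + 4414043\right) \left(N + g{\left(84 \right)}\right) = \left(-1717919 + 4414043\right) \left(-2736020 - 803\right) = 2696124 \left(-2736823\right) = -7378814174052$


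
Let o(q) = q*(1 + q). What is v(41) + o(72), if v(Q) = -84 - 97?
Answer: 5075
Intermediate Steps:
v(Q) = -181
v(41) + o(72) = -181 + 72*(1 + 72) = -181 + 72*73 = -181 + 5256 = 5075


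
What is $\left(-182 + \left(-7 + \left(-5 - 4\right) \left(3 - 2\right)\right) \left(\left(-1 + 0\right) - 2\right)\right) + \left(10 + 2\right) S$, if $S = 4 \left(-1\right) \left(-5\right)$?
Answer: $106$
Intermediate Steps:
$S = 20$ ($S = \left(-4\right) \left(-5\right) = 20$)
$\left(-182 + \left(-7 + \left(-5 - 4\right) \left(3 - 2\right)\right) \left(\left(-1 + 0\right) - 2\right)\right) + \left(10 + 2\right) S = \left(-182 + \left(-7 + \left(-5 - 4\right) \left(3 - 2\right)\right) \left(\left(-1 + 0\right) - 2\right)\right) + \left(10 + 2\right) 20 = \left(-182 + \left(-7 - 9\right) \left(-1 - 2\right)\right) + 12 \cdot 20 = \left(-182 + \left(-7 - 9\right) \left(-3\right)\right) + 240 = \left(-182 - -48\right) + 240 = \left(-182 + 48\right) + 240 = -134 + 240 = 106$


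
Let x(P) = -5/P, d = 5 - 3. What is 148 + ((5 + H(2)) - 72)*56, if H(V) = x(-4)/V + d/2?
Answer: -3513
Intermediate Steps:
d = 2
H(V) = 1 + 5/(4*V) (H(V) = (-5/(-4))/V + 2/2 = (-5*(-1/4))/V + 2*(1/2) = 5/(4*V) + 1 = 1 + 5/(4*V))
148 + ((5 + H(2)) - 72)*56 = 148 + ((5 + (5/4 + 2)/2) - 72)*56 = 148 + ((5 + (1/2)*(13/4)) - 72)*56 = 148 + ((5 + 13/8) - 72)*56 = 148 + (53/8 - 72)*56 = 148 - 523/8*56 = 148 - 3661 = -3513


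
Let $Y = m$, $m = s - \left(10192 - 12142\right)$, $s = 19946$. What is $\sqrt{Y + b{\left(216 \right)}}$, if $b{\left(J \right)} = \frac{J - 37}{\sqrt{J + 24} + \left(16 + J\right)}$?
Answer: $\frac{\sqrt{5080051 + 87584 \sqrt{15}}}{2 \sqrt{58 + \sqrt{15}}} \approx 147.98$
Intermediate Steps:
$m = 21896$ ($m = 19946 - \left(10192 - 12142\right) = 19946 - -1950 = 19946 + 1950 = 21896$)
$Y = 21896$
$b{\left(J \right)} = \frac{-37 + J}{16 + J + \sqrt{24 + J}}$ ($b{\left(J \right)} = \frac{-37 + J}{\sqrt{24 + J} + \left(16 + J\right)} = \frac{-37 + J}{16 + J + \sqrt{24 + J}}$)
$\sqrt{Y + b{\left(216 \right)}} = \sqrt{21896 + \frac{-37 + 216}{16 + 216 + \sqrt{24 + 216}}} = \sqrt{21896 + \frac{1}{16 + 216 + \sqrt{240}} \cdot 179} = \sqrt{21896 + \frac{1}{16 + 216 + 4 \sqrt{15}} \cdot 179} = \sqrt{21896 + \frac{1}{232 + 4 \sqrt{15}} \cdot 179} = \sqrt{21896 + \frac{179}{232 + 4 \sqrt{15}}}$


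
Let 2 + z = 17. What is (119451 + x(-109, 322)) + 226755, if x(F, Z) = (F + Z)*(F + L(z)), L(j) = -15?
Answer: 319794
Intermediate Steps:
z = 15 (z = -2 + 17 = 15)
x(F, Z) = (-15 + F)*(F + Z) (x(F, Z) = (F + Z)*(F - 15) = (F + Z)*(-15 + F) = (-15 + F)*(F + Z))
(119451 + x(-109, 322)) + 226755 = (119451 + ((-109)² - 15*(-109) - 15*322 - 109*322)) + 226755 = (119451 + (11881 + 1635 - 4830 - 35098)) + 226755 = (119451 - 26412) + 226755 = 93039 + 226755 = 319794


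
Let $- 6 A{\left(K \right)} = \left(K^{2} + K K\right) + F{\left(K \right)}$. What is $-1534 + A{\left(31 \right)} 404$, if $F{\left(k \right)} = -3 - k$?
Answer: $- \frac{385978}{3} \approx -1.2866 \cdot 10^{5}$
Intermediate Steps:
$A{\left(K \right)} = \frac{1}{2} - \frac{K^{2}}{3} + \frac{K}{6}$ ($A{\left(K \right)} = - \frac{\left(K^{2} + K K\right) - \left(3 + K\right)}{6} = - \frac{\left(K^{2} + K^{2}\right) - \left(3 + K\right)}{6} = - \frac{2 K^{2} - \left(3 + K\right)}{6} = - \frac{-3 - K + 2 K^{2}}{6} = \frac{1}{2} - \frac{K^{2}}{3} + \frac{K}{6}$)
$-1534 + A{\left(31 \right)} 404 = -1534 + \left(\frac{1}{2} - \frac{31^{2}}{3} + \frac{1}{6} \cdot 31\right) 404 = -1534 + \left(\frac{1}{2} - \frac{961}{3} + \frac{31}{6}\right) 404 = -1534 - \frac{381376}{3} = - \frac{385978}{3}$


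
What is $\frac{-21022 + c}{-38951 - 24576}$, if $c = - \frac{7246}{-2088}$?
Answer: $\frac{21943345}{66322188} \approx 0.33086$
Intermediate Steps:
$c = \frac{3623}{1044}$ ($c = \left(-7246\right) \left(- \frac{1}{2088}\right) = \frac{3623}{1044} \approx 3.4703$)
$\frac{-21022 + c}{-38951 - 24576} = \frac{-21022 + \frac{3623}{1044}}{-38951 - 24576} = - \frac{21943345}{1044 \left(-63527\right)} = \left(- \frac{21943345}{1044}\right) \left(- \frac{1}{63527}\right) = \frac{21943345}{66322188}$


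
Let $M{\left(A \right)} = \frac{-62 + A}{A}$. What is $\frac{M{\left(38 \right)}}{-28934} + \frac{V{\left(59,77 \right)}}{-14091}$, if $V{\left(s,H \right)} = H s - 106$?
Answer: $- \frac{406508985}{1291078481} \approx -0.31486$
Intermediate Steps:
$M{\left(A \right)} = \frac{-62 + A}{A}$
$V{\left(s,H \right)} = -106 + H s$
$\frac{M{\left(38 \right)}}{-28934} + \frac{V{\left(59,77 \right)}}{-14091} = \frac{\frac{1}{38} \left(-62 + 38\right)}{-28934} + \frac{-106 + 77 \cdot 59}{-14091} = \frac{1}{38} \left(-24\right) \left(- \frac{1}{28934}\right) + \left(-106 + 4543\right) \left(- \frac{1}{14091}\right) = \left(- \frac{12}{19}\right) \left(- \frac{1}{28934}\right) + 4437 \left(- \frac{1}{14091}\right) = \frac{6}{274873} - \frac{1479}{4697} = - \frac{406508985}{1291078481}$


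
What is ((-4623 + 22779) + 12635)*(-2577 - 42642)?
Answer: -1392338229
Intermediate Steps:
((-4623 + 22779) + 12635)*(-2577 - 42642) = (18156 + 12635)*(-45219) = 30791*(-45219) = -1392338229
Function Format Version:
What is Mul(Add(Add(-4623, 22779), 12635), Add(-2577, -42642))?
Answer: -1392338229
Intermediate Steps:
Mul(Add(Add(-4623, 22779), 12635), Add(-2577, -42642)) = Mul(Add(18156, 12635), -45219) = Mul(30791, -45219) = -1392338229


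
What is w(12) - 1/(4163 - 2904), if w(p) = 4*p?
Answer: 60431/1259 ≈ 47.999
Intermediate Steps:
w(12) - 1/(4163 - 2904) = 4*12 - 1/(4163 - 2904) = 48 - 1/1259 = 60431/1259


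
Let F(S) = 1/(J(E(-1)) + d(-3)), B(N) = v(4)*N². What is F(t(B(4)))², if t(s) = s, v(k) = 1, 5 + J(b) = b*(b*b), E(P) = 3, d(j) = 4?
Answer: 1/676 ≈ 0.0014793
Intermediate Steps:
J(b) = -5 + b³ (J(b) = -5 + b*(b*b) = -5 + b*b² = -5 + b³)
B(N) = N² (B(N) = 1*N² = N²)
F(S) = 1/26 (F(S) = 1/((-5 + 3³) + 4) = 1/((-5 + 27) + 4) = 1/(22 + 4) = 1/26)
F(t(B(4)))² = (1/26)² = 1/676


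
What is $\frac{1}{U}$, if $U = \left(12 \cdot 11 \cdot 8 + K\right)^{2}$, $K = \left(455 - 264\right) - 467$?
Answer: $\frac{1}{608400} \approx 1.6437 \cdot 10^{-6}$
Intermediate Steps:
$K = -276$ ($K = 191 - 467 = -276$)
$U = 608400$ ($U = \left(12 \cdot 11 \cdot 8 - 276\right)^{2} = \left(132 \cdot 8 - 276\right)^{2} = \left(1056 - 276\right)^{2} = 780^{2} = 608400$)
$\frac{1}{U} = \frac{1}{608400}$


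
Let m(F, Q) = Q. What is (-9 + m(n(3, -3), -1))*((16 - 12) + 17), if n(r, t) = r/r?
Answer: -210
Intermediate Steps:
n(r, t) = 1
(-9 + m(n(3, -3), -1))*((16 - 12) + 17) = (-9 - 1)*((16 - 12) + 17) = -10*(4 + 17) = -10*21 = -210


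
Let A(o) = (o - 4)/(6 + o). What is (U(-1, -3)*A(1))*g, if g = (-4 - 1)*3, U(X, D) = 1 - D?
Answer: 180/7 ≈ 25.714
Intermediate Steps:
A(o) = (-4 + o)/(6 + o)
g = -15 (g = -5*3 = -15)
(U(-1, -3)*A(1))*g = ((1 - 1*(-3))*((-4 + 1)/(6 + 1)))*(-15) = ((1 + 3)*(-3/7))*(-15) = (4*((⅐)*(-3)))*(-15) = (4*(-3/7))*(-15) = -12/7*(-15) = 180/7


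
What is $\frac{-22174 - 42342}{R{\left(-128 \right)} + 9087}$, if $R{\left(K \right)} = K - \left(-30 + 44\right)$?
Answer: $- \frac{64516}{8945} \approx -7.2125$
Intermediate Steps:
$R{\left(K \right)} = -14 + K$ ($R{\left(K \right)} = K - 14 = -14 + K$)
$\frac{-22174 - 42342}{R{\left(-128 \right)} + 9087} = \frac{-22174 - 42342}{\left(-14 - 128\right) + 9087} = - \frac{64516}{-142 + 9087} = - \frac{64516}{8945}$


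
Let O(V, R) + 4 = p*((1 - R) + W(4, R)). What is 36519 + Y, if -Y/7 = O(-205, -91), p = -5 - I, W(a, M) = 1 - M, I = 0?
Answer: 42987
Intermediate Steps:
p = -5 (p = -5 - 1*0 = -5 + 0 = -5)
O(V, R) = -14 + 10*R (O(V, R) = -4 - 5*((1 - R) + (1 - R)) = -4 - 5*(2 - 2*R) = -4 + (-10 + 10*R) = -14 + 10*R)
Y = 6468 (Y = -7*(-14 + 10*(-91)) = -7*(-14 - 910) = -7*(-924) = 6468)
36519 + Y = 36519 + 6468 = 42987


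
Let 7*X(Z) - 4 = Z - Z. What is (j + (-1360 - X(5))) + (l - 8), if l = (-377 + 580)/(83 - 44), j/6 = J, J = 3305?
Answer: 5041391/273 ≈ 18467.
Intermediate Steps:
X(Z) = 4/7 (X(Z) = 4/7 + (Z - Z)/7 = 4/7 + (⅐)*0 = 4/7 + 0 = 4/7)
j = 19830 (j = 6*3305 = 19830)
l = 203/39 ≈ 5.2051
(j + (-1360 - X(5))) + (l - 8) = (19830 + (-1360 - 1*4/7)) + (203/39 - 8) = (19830 + (-1360 - 4/7)) - 109/39 = (19830 - 9524/7) - 109/39 = 129286/7 - 109/39 = 5041391/273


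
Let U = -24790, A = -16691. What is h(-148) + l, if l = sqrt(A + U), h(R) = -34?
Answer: -34 + 3*I*sqrt(4609) ≈ -34.0 + 203.67*I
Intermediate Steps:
l = 3*I*sqrt(4609) (l = sqrt(-16691 - 24790) = sqrt(-41481) = 3*I*sqrt(4609) ≈ 203.67*I)
h(-148) + l = -34 + 3*I*sqrt(4609)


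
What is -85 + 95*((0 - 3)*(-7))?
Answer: 1910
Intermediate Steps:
-85 + 95*((0 - 3)*(-7)) = -85 + 95*(-3*(-7)) = -85 + 95*21 = -85 + 1995 = 1910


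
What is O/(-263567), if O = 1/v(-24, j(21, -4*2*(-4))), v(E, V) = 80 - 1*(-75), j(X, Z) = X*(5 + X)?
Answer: -1/40852885 ≈ -2.4478e-8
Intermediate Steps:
v(E, V) = 155 (v(E, V) = 80 + 75 = 155)
O = 1/155 ≈ 0.0064516
O/(-263567) = (1/155)/(-263567) = (1/155)*(-1/263567) = -1/40852885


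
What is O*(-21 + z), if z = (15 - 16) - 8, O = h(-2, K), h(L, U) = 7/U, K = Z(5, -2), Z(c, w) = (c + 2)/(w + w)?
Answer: 120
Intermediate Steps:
Z(c, w) = (2 + c)/(2*w) (Z(c, w) = (2 + c)/((2*w)) = (2 + c)*(1/(2*w)) = (2 + c)/(2*w))
K = -7/4 (K = (½)*(2 + 5)/(-2) = (½)*(-½)*7 = -7/4 ≈ -1.7500)
O = -4 (O = 7/(-7/4) = 7*(-4/7) = -4)
z = -9 (z = -1 - 8 = -9)
O*(-21 + z) = -4*(-21 - 9) = -4*(-30) = 120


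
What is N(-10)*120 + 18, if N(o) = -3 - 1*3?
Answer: -702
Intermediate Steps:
N(o) = -6 (N(o) = -3 - 3 = -6)
N(-10)*120 + 18 = -6*120 + 18 = -720 + 18 = -702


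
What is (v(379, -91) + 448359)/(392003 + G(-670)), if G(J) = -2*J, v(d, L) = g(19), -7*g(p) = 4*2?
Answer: 3138505/2753401 ≈ 1.1399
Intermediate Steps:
g(p) = -8/7 (g(p) = -4*2/7 = -⅐*8 = -8/7)
v(d, L) = -8/7
(v(379, -91) + 448359)/(392003 + G(-670)) = (-8/7 + 448359)/(392003 - 2*(-670)) = 3138505/(7*(392003 + 1340)) = (3138505/7)/393343 = (3138505/7)*(1/393343) = 3138505/2753401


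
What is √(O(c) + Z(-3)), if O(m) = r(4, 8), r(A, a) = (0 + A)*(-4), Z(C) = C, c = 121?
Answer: I*√19 ≈ 4.3589*I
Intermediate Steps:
r(A, a) = -4*A (r(A, a) = A*(-4) = -4*A)
O(m) = -16 (O(m) = -4*4 = -16)
√(O(c) + Z(-3)) = √(-16 - 3) = √(-19) = I*√19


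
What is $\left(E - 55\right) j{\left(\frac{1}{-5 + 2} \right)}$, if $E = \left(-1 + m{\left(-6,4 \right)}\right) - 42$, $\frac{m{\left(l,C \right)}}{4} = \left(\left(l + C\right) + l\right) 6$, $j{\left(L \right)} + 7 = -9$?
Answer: $4640$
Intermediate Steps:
$j{\left(L \right)} = -16$ ($j{\left(L \right)} = -7 - 9 = -16$)
$m{\left(l,C \right)} = 24 C + 48 l$ ($m{\left(l,C \right)} = 4 \left(\left(l + C\right) + l\right) 6 = 4 \left(\left(C + l\right) + l\right) 6 = 4 \left(C + 2 l\right) 6 = 4 \left(6 C + 12 l\right) = 24 C + 48 l$)
$E = -235$ ($E = \left(-1 + \left(24 \cdot 4 + 48 \left(-6\right)\right)\right) - 42 = \left(-1 + \left(96 - 288\right)\right) - 42 = \left(-1 - 192\right) - 42 = -193 - 42 = -235$)
$\left(E - 55\right) j{\left(\frac{1}{-5 + 2} \right)} = \left(-235 - 55\right) \left(-16\right) = \left(-290\right) \left(-16\right) = 4640$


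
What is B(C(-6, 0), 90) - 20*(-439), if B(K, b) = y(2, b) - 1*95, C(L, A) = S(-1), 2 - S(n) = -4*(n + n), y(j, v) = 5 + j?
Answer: 8692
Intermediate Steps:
S(n) = 2 + 8*n (S(n) = 2 - (-4)*(n + n) = 2 - (-4)*2*n = 2 - (-8)*n = 2 + 8*n)
C(L, A) = -6 (C(L, A) = 2 + 8*(-1) = 2 - 8 = -6)
B(K, b) = -88 (B(K, b) = (5 + 2) - 1*95 = 7 - 95 = -88)
B(C(-6, 0), 90) - 20*(-439) = -88 - 20*(-439) = -88 - 1*(-8780) = -88 + 8780 = 8692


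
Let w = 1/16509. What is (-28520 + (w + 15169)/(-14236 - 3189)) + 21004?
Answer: -2162373071722/287669325 ≈ -7516.9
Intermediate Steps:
w = 1/16509 ≈ 6.0573e-5
(-28520 + (w + 15169)/(-14236 - 3189)) + 21004 = (-28520 + (1/16509 + 15169)/(-14236 - 3189)) + 21004 = (-28520 + (250425022/16509)/(-17425)) + 21004 = (-28520 + (250425022/16509)*(-1/17425)) + 21004 = (-28520 - 250425022/287669325) + 21004 = -8204579574022/287669325 + 21004 = -2162373071722/287669325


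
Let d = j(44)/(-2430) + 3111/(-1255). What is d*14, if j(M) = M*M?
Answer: -13985174/304965 ≈ -45.858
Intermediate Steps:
j(M) = M²
d = -998941/304965 (d = 44²/(-2430) + 3111/(-1255) = 1936*(-1/2430) + 3111*(-1/1255) = -968/1215 - 3111/1255 = -998941/304965 ≈ -3.2756)
d*14 = -998941/304965*14 = -13985174/304965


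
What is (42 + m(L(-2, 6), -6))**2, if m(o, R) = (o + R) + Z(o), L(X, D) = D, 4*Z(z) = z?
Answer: 7569/4 ≈ 1892.3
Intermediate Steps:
Z(z) = z/4
m(o, R) = R + 5*o/4 (m(o, R) = (o + R) + o/4 = (R + o) + o/4 = R + 5*o/4)
(42 + m(L(-2, 6), -6))**2 = (42 + (-6 + (5/4)*6))**2 = (42 + (-6 + 15/2))**2 = (42 + 3/2)**2 = (87/2)**2 = 7569/4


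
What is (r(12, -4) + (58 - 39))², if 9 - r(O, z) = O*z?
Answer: 5776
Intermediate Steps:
r(O, z) = 9 - O*z
(r(12, -4) + (58 - 39))² = ((9 - 1*12*(-4)) + (58 - 39))² = ((9 + 48) + 19)² = (57 + 19)² = 76² = 5776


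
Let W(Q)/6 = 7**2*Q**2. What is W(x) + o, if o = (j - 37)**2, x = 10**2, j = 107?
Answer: 2944900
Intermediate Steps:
x = 100
o = 4900 (o = (107 - 37)**2 = 70**2 = 4900)
W(Q) = 294*Q**2 (W(Q) = 6*(7**2*Q**2) = 6*(49*Q**2) = 294*Q**2)
W(x) + o = 294*100**2 + 4900 = 294*10000 + 4900 = 2940000 + 4900 = 2944900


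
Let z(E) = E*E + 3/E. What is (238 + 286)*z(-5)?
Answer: 63928/5 ≈ 12786.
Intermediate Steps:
z(E) = E**2 + 3/E
(238 + 286)*z(-5) = (238 + 286)*((3 + (-5)**3)/(-5)) = 524*(-(3 - 125)/5) = 524*(-1/5*(-122)) = 524*(122/5) = 63928/5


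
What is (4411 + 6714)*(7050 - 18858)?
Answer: -131364000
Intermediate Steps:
(4411 + 6714)*(7050 - 18858) = 11125*(-11808) = -131364000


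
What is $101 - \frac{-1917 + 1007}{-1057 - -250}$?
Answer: $\frac{80597}{807} \approx 99.872$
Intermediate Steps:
$101 - \frac{-1917 + 1007}{-1057 - -250} = 101 - - \frac{910}{-1057 + 250} = 101 - - \frac{910}{-807} = 101 - \left(-910\right) \left(- \frac{1}{807}\right) = 101 - \frac{910}{807} = \frac{80597}{807}$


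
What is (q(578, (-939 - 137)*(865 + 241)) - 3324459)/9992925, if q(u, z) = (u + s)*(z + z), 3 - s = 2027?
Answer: 382035277/1110325 ≈ 344.08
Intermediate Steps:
s = -2024 (s = 3 - 1*2027 = 3 - 2027 = -2024)
q(u, z) = 2*z*(-2024 + u) (q(u, z) = (u - 2024)*(z + z) = (-2024 + u)*(2*z) = 2*z*(-2024 + u))
(q(578, (-939 - 137)*(865 + 241)) - 3324459)/9992925 = (2*((-939 - 137)*(865 + 241))*(-2024 + 578) - 3324459)/9992925 = (2*(-1076*1106)*(-1446) - 3324459)*(1/9992925) = (2*(-1190056)*(-1446) - 3324459)*(1/9992925) = (3441641952 - 3324459)*(1/9992925) = 3438317493*(1/9992925) = 382035277/1110325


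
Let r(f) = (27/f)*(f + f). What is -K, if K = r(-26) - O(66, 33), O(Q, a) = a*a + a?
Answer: 1068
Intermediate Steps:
O(Q, a) = a + a² (O(Q, a) = a² + a = a + a²)
r(f) = 54 (r(f) = (27/f)*(2*f) = 54)
K = -1068 (K = 54 - 33*(1 + 33) = 54 - 33*34 = 54 - 1*1122 = 54 - 1122 = -1068)
-K = -1*(-1068) = 1068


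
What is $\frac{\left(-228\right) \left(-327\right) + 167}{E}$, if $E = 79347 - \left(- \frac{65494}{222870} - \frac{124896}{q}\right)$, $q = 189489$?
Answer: $\frac{525942984288315}{558496034565716} \approx 0.94171$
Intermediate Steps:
$E = \frac{558496034565716}{7038568905}$ ($E = 79347 - \left(- \frac{65494}{222870} - \frac{124896}{189489}\right) = 79347 - \left(\left(-65494\right) \frac{1}{222870} - \frac{41632}{63163}\right) = 79347 - \left(- \frac{32747}{111435} - \frac{41632}{63163}\right) = 79347 - - \frac{6707660681}{7038568905} = 79347 + \frac{6707660681}{7038568905} = \frac{558496034565716}{7038568905} \approx 79348.0$)
$\frac{\left(-228\right) \left(-327\right) + 167}{E} = \frac{\left(-228\right) \left(-327\right) + 167}{\frac{558496034565716}{7038568905}} = \left(74556 + 167\right) \frac{7038568905}{558496034565716} = 74723 \cdot \frac{7038568905}{558496034565716} = \frac{525942984288315}{558496034565716}$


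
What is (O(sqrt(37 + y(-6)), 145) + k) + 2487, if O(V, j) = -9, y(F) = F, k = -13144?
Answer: -10666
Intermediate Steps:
(O(sqrt(37 + y(-6)), 145) + k) + 2487 = (-9 - 13144) + 2487 = -13153 + 2487 = -10666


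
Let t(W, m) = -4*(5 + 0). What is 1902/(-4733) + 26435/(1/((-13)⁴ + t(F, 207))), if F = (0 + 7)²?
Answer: 3570960156653/4733 ≈ 7.5448e+8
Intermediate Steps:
F = 49 (F = 7² = 49)
t(W, m) = -20 (t(W, m) = -4*5 = -20)
1902/(-4733) + 26435/(1/((-13)⁴ + t(F, 207))) = 1902/(-4733) + 26435/(1/((-13)⁴ - 20)) = 1902*(-1/4733) + 26435/(1/(28561 - 20)) = -1902/4733 + 26435/(1/28541) = -1902/4733 + 26435*28541 = -1902/4733 + 754481335 = 3570960156653/4733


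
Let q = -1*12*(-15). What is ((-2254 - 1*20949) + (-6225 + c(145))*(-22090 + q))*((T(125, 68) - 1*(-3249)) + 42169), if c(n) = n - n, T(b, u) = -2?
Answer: 6193223098552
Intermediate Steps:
c(n) = 0
q = 180 (q = -12*(-15) = 180)
((-2254 - 1*20949) + (-6225 + c(145))*(-22090 + q))*((T(125, 68) - 1*(-3249)) + 42169) = ((-2254 - 1*20949) + (-6225 + 0)*(-22090 + 180))*((-2 - 1*(-3249)) + 42169) = ((-2254 - 20949) - 6225*(-21910))*((-2 + 3249) + 42169) = (-23203 + 136389750)*(3247 + 42169) = 136366547*45416 = 6193223098552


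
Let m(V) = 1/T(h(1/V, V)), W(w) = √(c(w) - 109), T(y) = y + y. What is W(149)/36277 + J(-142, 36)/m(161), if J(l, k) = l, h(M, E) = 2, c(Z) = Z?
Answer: -568 + 2*√10/36277 ≈ -568.00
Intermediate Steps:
T(y) = 2*y
W(w) = √(-109 + w) (W(w) = √(w - 109) = √(-109 + w))
m(V) = ¼ (m(V) = 1/(2*2) = 1/4 = ¼)
W(149)/36277 + J(-142, 36)/m(161) = √(-109 + 149)/36277 - 142/¼ = √40*(1/36277) - 142*4 = (2*√10)*(1/36277) - 568 = 2*√10/36277 - 568 = -568 + 2*√10/36277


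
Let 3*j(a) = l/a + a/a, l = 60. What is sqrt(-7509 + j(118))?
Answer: 2*I*sqrt(58808427)/177 ≈ 86.652*I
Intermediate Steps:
j(a) = 1/3 + 20/a (j(a) = (60/a + a/a)/3 = (60/a + 1)/3 = (1 + 60/a)/3 = 1/3 + 20/a)
sqrt(-7509 + j(118)) = sqrt(-7509 + (1/3)*(60 + 118)/118) = sqrt(-7509 + (1/3)*(1/118)*178) = sqrt(-7509 + 89/177) = sqrt(-1329004/177) = 2*I*sqrt(58808427)/177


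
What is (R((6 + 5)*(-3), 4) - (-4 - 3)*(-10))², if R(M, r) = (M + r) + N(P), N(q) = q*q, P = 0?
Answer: 9801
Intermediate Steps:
N(q) = q²
R(M, r) = M + r (R(M, r) = (M + r) + 0² = (M + r) + 0 = M + r)
(R((6 + 5)*(-3), 4) - (-4 - 3)*(-10))² = (((6 + 5)*(-3) + 4) - (-4 - 3)*(-10))² = ((11*(-3) + 4) - 1*(-7)*(-10))² = ((-33 + 4) + 7*(-10))² = (-29 - 70)² = (-99)² = 9801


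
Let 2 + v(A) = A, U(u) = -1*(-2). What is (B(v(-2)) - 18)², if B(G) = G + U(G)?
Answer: 400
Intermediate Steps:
U(u) = 2
v(A) = -2 + A
B(G) = 2 + G (B(G) = G + 2 = 2 + G)
(B(v(-2)) - 18)² = ((2 + (-2 - 2)) - 18)² = ((2 - 4) - 18)² = (-2 - 18)² = (-20)² = 400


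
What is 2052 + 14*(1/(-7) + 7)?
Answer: 2148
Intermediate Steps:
2052 + 14*(1/(-7) + 7) = 2052 + 14*(-⅐ + 7) = 2052 + 14*(48/7) = 2052 + 96 = 2148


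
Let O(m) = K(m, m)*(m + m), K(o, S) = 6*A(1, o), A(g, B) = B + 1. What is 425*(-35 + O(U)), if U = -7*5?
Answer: 6054125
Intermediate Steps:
U = -35
A(g, B) = 1 + B
K(o, S) = 6 + 6*o (K(o, S) = 6*(1 + o) = 6 + 6*o)
O(m) = 2*m*(6 + 6*m) (O(m) = (6 + 6*m)*(m + m) = (6 + 6*m)*(2*m) = 2*m*(6 + 6*m))
425*(-35 + O(U)) = 425*(-35 + 12*(-35)*(1 - 35)) = 425*(-35 + 12*(-35)*(-34)) = 425*(-35 + 14280) = 425*14245 = 6054125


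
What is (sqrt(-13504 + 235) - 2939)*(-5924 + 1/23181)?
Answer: 403595950177/23181 - 137324243*I*sqrt(13269)/23181 ≈ 1.7411e+7 - 6.8239e+5*I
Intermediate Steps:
(sqrt(-13504 + 235) - 2939)*(-5924 + 1/23181) = (sqrt(-13269) - 2939)*(-5924 + 1/23181) = (I*sqrt(13269) - 2939)*(-137324243/23181) = (-2939 + I*sqrt(13269))*(-137324243/23181) = 403595950177/23181 - 137324243*I*sqrt(13269)/23181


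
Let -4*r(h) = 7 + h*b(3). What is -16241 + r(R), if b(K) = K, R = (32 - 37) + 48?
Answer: -16275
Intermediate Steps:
R = 43 (R = -5 + 48 = 43)
r(h) = -7/4 - 3*h/4 (r(h) = -(7 + h*3)/4 = -(7 + 3*h)/4 = -7/4 - 3*h/4)
-16241 + r(R) = -16241 + (-7/4 - 3/4*43) = -16241 + (-7/4 - 129/4) = -16241 - 34 = -16275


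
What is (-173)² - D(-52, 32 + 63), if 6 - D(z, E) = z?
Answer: 29871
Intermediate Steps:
D(z, E) = 6 - z
(-173)² - D(-52, 32 + 63) = (-173)² - (6 - 1*(-52)) = 29929 - (6 + 52) = 29929 - 1*58 = 29929 - 58 = 29871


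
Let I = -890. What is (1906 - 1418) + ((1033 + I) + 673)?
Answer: 1304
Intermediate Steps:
(1906 - 1418) + ((1033 + I) + 673) = (1906 - 1418) + ((1033 - 890) + 673) = 488 + (143 + 673) = 488 + 816 = 1304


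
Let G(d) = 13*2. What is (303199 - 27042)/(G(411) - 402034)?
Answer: -276157/402008 ≈ -0.68694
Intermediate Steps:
G(d) = 26
(303199 - 27042)/(G(411) - 402034) = (303199 - 27042)/(26 - 402034) = 276157/(-402008) = 276157*(-1/402008) = -276157/402008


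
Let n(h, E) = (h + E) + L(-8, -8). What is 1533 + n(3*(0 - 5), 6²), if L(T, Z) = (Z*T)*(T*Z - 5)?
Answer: 5330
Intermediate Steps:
L(T, Z) = T*Z*(-5 + T*Z) (L(T, Z) = (T*Z)*(-5 + T*Z) = T*Z*(-5 + T*Z))
n(h, E) = 3776 + E + h (n(h, E) = (h + E) - 8*(-8)*(-5 - 8*(-8)) = (E + h) - 8*(-8)*(-5 + 64) = (E + h) - 8*(-8)*59 = (E + h) + 3776 = 3776 + E + h)
1533 + n(3*(0 - 5), 6²) = 1533 + (3776 + 6² + 3*(0 - 5)) = 1533 + (3776 + 36 + 3*(-5)) = 1533 + (3776 + 36 - 15) = 1533 + 3797 = 5330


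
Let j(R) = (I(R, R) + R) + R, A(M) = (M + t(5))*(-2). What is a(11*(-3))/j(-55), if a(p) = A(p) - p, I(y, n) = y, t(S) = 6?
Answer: -29/55 ≈ -0.52727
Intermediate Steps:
A(M) = -12 - 2*M (A(M) = (M + 6)*(-2) = (6 + M)*(-2) = -12 - 2*M)
a(p) = -12 - 3*p (a(p) = (-12 - 2*p) - p = -12 - 3*p)
j(R) = 3*R (j(R) = (R + R) + R = 2*R + R = 3*R)
a(11*(-3))/j(-55) = (-12 - 33*(-3))/((3*(-55))) = (-12 - 3*(-33))/(-165) = (-12 + 99)*(-1/165) = 87*(-1/165) = -29/55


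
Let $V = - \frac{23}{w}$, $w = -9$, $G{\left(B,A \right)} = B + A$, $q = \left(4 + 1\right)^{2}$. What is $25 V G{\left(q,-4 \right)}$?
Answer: $\frac{4025}{3} \approx 1341.7$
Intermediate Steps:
$q = 25$ ($q = 5^{2} = 25$)
$G{\left(B,A \right)} = A + B$
$V = \frac{23}{9}$ ($V = - \frac{23}{-9} = \left(-23\right) \left(- \frac{1}{9}\right) = \frac{23}{9} \approx 2.5556$)
$25 V G{\left(q,-4 \right)} = 25 \cdot \frac{23}{9} \left(-4 + 25\right) = \frac{575}{9} \cdot 21 = \frac{4025}{3}$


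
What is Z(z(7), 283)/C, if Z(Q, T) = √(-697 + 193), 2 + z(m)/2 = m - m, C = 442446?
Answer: I*√14/73741 ≈ 5.0741e-5*I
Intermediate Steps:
z(m) = -4 (z(m) = -4 + 2*(m - m) = -4 + 2*0 = -4 + 0 = -4)
Z(Q, T) = 6*I*√14 (Z(Q, T) = √(-504) = 6*I*√14)
Z(z(7), 283)/C = (6*I*√14)/442446 = (6*I*√14)*(1/442446) = I*√14/73741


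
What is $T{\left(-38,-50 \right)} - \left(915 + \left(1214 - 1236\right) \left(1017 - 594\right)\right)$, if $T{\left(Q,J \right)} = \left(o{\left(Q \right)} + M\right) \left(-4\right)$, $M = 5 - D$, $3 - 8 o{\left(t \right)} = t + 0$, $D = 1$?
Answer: $\frac{16709}{2} \approx 8354.5$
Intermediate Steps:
$o{\left(t \right)} = \frac{3}{8} - \frac{t}{8}$ ($o{\left(t \right)} = \frac{3}{8} - \frac{t + 0}{8} = \frac{3}{8} - \frac{t}{8}$)
$M = 4$ ($M = 5 - 1 = 4$)
$T{\left(Q,J \right)} = - \frac{35}{2} + \frac{Q}{2}$ ($T{\left(Q,J \right)} = \left(\left(\frac{3}{8} - \frac{Q}{8}\right) + 4\right) \left(-4\right) = \left(\frac{35}{8} - \frac{Q}{8}\right) \left(-4\right) = - \frac{35}{2} + \frac{Q}{2}$)
$T{\left(-38,-50 \right)} - \left(915 + \left(1214 - 1236\right) \left(1017 - 594\right)\right) = \left(- \frac{35}{2} + \frac{1}{2} \left(-38\right)\right) - \left(915 + \left(1214 - 1236\right) \left(1017 - 594\right)\right) = \left(- \frac{35}{2} - 19\right) - \left(915 - 9306\right) = - \frac{73}{2} - -8391 = - \frac{73}{2} + \left(-915 + 9306\right) = - \frac{73}{2} + 8391 = \frac{16709}{2}$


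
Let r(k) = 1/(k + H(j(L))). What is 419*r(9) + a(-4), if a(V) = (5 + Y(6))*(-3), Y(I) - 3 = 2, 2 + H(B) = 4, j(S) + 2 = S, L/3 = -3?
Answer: 89/11 ≈ 8.0909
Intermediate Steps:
L = -9 (L = 3*(-3) = -9)
j(S) = -2 + S
H(B) = 2 (H(B) = -2 + 4 = 2)
Y(I) = 5 (Y(I) = 3 + 2 = 5)
r(k) = 1/(2 + k) (r(k) = 1/(k + 2) = 1/(2 + k))
a(V) = -30 (a(V) = (5 + 5)*(-3) = 10*(-3) = -30)
419*r(9) + a(-4) = 419/(2 + 9) - 30 = 419/11 - 30 = 89/11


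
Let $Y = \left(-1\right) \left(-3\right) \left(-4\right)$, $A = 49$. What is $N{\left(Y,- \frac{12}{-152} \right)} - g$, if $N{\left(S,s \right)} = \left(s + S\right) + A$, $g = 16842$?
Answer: $- \frac{638587}{38} \approx -16805.0$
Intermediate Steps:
$Y = -12$ ($Y = 3 \left(-4\right) = -12$)
$N{\left(S,s \right)} = 49 + S + s$ ($N{\left(S,s \right)} = \left(s + S\right) + 49 = \left(S + s\right) + 49 = 49 + S + s$)
$N{\left(Y,- \frac{12}{-152} \right)} - g = \left(49 - 12 - \frac{12}{-152}\right) - 16842 = \left(49 - 12 - - \frac{3}{38}\right) - 16842 = \left(49 - 12 + \frac{3}{38}\right) - 16842 = \frac{1409}{38} - 16842 = - \frac{638587}{38}$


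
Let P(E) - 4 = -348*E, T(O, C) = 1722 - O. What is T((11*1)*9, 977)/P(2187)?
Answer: -1623/761072 ≈ -0.0021325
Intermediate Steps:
P(E) = 4 - 348*E
T((11*1)*9, 977)/P(2187) = (1722 - 11*1*9)/(4 - 348*2187) = (1722 - 11*9)/(4 - 761076) = (1722 - 1*99)/(-761072) = (1722 - 99)*(-1/761072) = 1623*(-1/761072) = -1623/761072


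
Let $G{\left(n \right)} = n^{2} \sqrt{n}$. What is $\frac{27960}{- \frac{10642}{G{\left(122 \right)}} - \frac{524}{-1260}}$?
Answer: $\frac{7795754939575915200}{113143575478463} + \frac{109860405897942000 \sqrt{122}}{113143575478463} \approx 79626.0$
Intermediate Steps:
$G{\left(n \right)} = n^{\frac{5}{2}}$
$\frac{27960}{- \frac{10642}{G{\left(122 \right)}} - \frac{524}{-1260}} = \frac{27960}{- \frac{10642}{122^{\frac{5}{2}}} - \frac{524}{-1260}} = \frac{27960}{- \frac{10642}{14884 \sqrt{122}} - - \frac{131}{315}} = \frac{27960}{- 10642 \frac{\sqrt{122}}{1815848} + \frac{131}{315}} = \frac{27960}{- \frac{5321 \sqrt{122}}{907924} + \frac{131}{315}} = \frac{27960}{\frac{131}{315} - \frac{5321 \sqrt{122}}{907924}}$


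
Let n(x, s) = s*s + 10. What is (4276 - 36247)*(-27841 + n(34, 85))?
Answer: 658794426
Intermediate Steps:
n(x, s) = 10 + s**2 (n(x, s) = s**2 + 10 = 10 + s**2)
(4276 - 36247)*(-27841 + n(34, 85)) = (4276 - 36247)*(-27841 + (10 + 85**2)) = -31971*(-27841 + (10 + 7225)) = -31971*(-27841 + 7235) = -31971*(-20606) = 658794426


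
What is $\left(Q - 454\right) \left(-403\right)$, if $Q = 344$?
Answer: $44330$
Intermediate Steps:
$\left(Q - 454\right) \left(-403\right) = \left(344 - 454\right) \left(-403\right) = \left(-110\right) \left(-403\right) = 44330$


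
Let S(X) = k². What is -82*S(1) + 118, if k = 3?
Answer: -620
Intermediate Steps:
S(X) = 9 (S(X) = 3² = 9)
-82*S(1) + 118 = -82*9 + 118 = -738 + 118 = -620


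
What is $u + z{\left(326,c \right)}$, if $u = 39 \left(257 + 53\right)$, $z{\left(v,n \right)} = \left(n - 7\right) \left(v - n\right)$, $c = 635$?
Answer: $-181962$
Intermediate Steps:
$z{\left(v,n \right)} = \left(-7 + n\right) \left(v - n\right)$
$u = 12090$ ($u = 39 \cdot 310 = 12090$)
$u + z{\left(326,c \right)} = 12090 + \left(- 635^{2} - 2282 + 7 \cdot 635 + 635 \cdot 326\right) = 12090 + \left(\left(-1\right) 403225 - 2282 + 4445 + 207010\right) = 12090 + \left(-403225 - 2282 + 4445 + 207010\right) = 12090 - 194052 = -181962$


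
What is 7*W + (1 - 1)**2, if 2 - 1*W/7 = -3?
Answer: 245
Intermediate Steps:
W = 35 (W = 14 - 7*(-3) = 14 + 21 = 35)
7*W + (1 - 1)**2 = 7*35 + (1 - 1)**2 = 245 + 0**2 = 245 + 0 = 245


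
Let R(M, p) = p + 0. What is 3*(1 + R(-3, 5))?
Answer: 18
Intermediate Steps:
R(M, p) = p
3*(1 + R(-3, 5)) = 3*(1 + 5) = 3*6 = 18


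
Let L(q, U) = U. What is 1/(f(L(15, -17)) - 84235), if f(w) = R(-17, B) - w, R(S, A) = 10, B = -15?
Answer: -1/84208 ≈ -1.1875e-5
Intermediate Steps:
f(w) = 10 - w
1/(f(L(15, -17)) - 84235) = 1/((10 - 1*(-17)) - 84235) = 1/((10 + 17) - 84235) = 1/(27 - 84235) = 1/(-84208) = -1/84208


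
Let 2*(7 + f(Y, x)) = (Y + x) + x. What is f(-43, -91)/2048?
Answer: -239/4096 ≈ -0.058350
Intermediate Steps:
f(Y, x) = -7 + x + Y/2 (f(Y, x) = -7 + ((Y + x) + x)/2 = -7 + (Y + 2*x)/2 = -7 + (x + Y/2) = -7 + x + Y/2)
f(-43, -91)/2048 = (-7 - 91 + (1/2)*(-43))/2048 = (-7 - 91 - 43/2)*(1/2048) = -239/2*1/2048 = -239/4096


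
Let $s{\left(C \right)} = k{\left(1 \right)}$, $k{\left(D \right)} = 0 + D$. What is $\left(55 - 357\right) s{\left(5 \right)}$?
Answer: $-302$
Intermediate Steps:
$k{\left(D \right)} = D$
$s{\left(C \right)} = 1$
$\left(55 - 357\right) s{\left(5 \right)} = \left(55 - 357\right) 1 = \left(-302\right) 1 = -302$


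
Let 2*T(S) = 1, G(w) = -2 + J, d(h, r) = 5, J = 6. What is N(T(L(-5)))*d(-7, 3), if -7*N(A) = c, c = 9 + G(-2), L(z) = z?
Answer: -65/7 ≈ -9.2857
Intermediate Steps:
G(w) = 4 (G(w) = -2 + 6 = 4)
T(S) = ½ (T(S) = (½)*1 = ½)
c = 13 (c = 9 + 4 = 13)
N(A) = -13/7 (N(A) = -⅐*13 = -13/7)
N(T(L(-5)))*d(-7, 3) = -13/7*5 = -65/7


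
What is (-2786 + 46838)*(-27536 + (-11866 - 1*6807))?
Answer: -2035598868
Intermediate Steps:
(-2786 + 46838)*(-27536 + (-11866 - 1*6807)) = 44052*(-27536 + (-11866 - 6807)) = 44052*(-27536 - 18673) = 44052*(-46209) = -2035598868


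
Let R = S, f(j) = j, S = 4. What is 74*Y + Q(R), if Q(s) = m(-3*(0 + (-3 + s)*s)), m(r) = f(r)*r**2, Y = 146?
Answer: 9076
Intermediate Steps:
m(r) = r**3 (m(r) = r*r**2 = r**3)
R = 4
Q(s) = -27*s**3*(-3 + s)**3 (Q(s) = (-3*(0 + (-3 + s)*s))**3 = (-3*(0 + s*(-3 + s)))**3 = (-3*s*(-3 + s))**3 = -27*s**3*(-3 + s)**3)
74*Y + Q(R) = 74*146 - 27*4**3*(-3 + 4)**3 = 10804 - 27*64*1**3 = 10804 - 27*64*1 = 10804 - 1728 = 9076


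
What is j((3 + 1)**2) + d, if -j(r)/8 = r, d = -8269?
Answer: -8397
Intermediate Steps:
j(r) = -8*r
j((3 + 1)**2) + d = -8*(3 + 1)**2 - 8269 = -8*4**2 - 8269 = -8*16 - 8269 = -128 - 8269 = -8397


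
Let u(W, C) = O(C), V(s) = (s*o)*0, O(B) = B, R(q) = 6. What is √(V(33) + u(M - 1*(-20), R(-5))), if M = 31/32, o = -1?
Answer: √6 ≈ 2.4495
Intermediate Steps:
M = 31/32 (M = 31*(1/32) = 31/32 ≈ 0.96875)
V(s) = 0 (V(s) = (s*(-1))*0 = -s*0 = 0)
u(W, C) = C
√(V(33) + u(M - 1*(-20), R(-5))) = √(0 + 6) = √6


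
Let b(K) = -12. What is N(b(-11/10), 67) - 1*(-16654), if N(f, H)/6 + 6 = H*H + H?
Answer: 43954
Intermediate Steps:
N(f, H) = -36 + 6*H + 6*H**2 (N(f, H) = -36 + 6*(H*H + H) = -36 + 6*(H**2 + H) = -36 + 6*(H + H**2) = -36 + (6*H + 6*H**2) = -36 + 6*H + 6*H**2)
N(b(-11/10), 67) - 1*(-16654) = (-36 + 6*67 + 6*67**2) - 1*(-16654) = (-36 + 402 + 6*4489) + 16654 = (-36 + 402 + 26934) + 16654 = 27300 + 16654 = 43954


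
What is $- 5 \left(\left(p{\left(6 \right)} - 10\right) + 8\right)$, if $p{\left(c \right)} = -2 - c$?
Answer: $50$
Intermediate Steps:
$- 5 \left(\left(p{\left(6 \right)} - 10\right) + 8\right) = - 5 \left(\left(\left(-2 - 6\right) - 10\right) + 8\right) = - 5 \left(\left(-8 - 10\right) + 8\right) = - 5 \left(-18 + 8\right) = \left(-5\right) \left(-10\right) = 50$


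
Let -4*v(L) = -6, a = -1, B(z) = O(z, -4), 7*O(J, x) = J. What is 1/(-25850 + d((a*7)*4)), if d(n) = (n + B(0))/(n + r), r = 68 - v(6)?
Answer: -11/284358 ≈ -3.8684e-5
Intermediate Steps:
O(J, x) = J/7
B(z) = z/7
v(L) = 3/2 (v(L) = -¼*(-6) = 3/2)
r = 133/2 (r = 68 - 1*3/2 = 68 - 3/2 = 133/2 ≈ 66.500)
d(n) = n/(133/2 + n) (d(n) = (n + (⅐)*0)/(n + 133/2) = (n + 0)/(133/2 + n) = n/(133/2 + n))
1/(-25850 + d((a*7)*4)) = 1/(-25850 + 2*(-1*7*4)/(133 + 2*(-1*7*4))) = 1/(-25850 + 2*(-7*4)/(133 + 2*(-7*4))) = 1/(-25850 + 2*(-28)/(133 + 2*(-28))) = 1/(-25850 + 2*(-28)/(133 - 56)) = 1/(-25850 + 2*(-28)/77) = 1/(-25850 + 2*(-28)*(1/77)) = 1/(-25850 - 8/11) = 1/(-284358/11) = -11/284358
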